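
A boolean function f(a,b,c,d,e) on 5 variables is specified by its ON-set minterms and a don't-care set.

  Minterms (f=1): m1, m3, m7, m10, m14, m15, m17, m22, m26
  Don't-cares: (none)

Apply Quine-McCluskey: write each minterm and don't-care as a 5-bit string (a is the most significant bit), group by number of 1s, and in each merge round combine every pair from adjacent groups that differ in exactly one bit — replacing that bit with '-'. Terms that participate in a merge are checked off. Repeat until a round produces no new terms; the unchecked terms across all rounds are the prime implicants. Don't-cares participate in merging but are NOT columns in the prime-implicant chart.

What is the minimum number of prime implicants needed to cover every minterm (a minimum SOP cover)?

[col 0] 00001*, 00011*, 00111*, 01010*, 01110*, 01111*, 10001*, 10110, 11010*
[col 1] -0001, -1010, 0-111, 00-11, 000-1, 01-10, 0111-
Prime implicants: -0001, -1010, 0-111, 00-11, 000-1, 01-10, 0111-, 10110
PI chart (minterm → PIs covering it):
  1 | -0001,000-1
  3 | 00-11,000-1
  7 | 0-111,00-11
  10 | -1010,01-10
  14 | 01-10,0111-
  15 | 0-111,0111-
  17 | -0001  (sole → essential)
  22 | 10110  (sole → essential)
  26 | -1010  (sole → essential)
Essential prime implicants: -0001, -1010, 10110
Petrick residual → 00-11, 0111-
Minimum SOP uses 5 PIs: b'c'd'e + bc'de' + a'b'de + a'bcd + ab'cde'

5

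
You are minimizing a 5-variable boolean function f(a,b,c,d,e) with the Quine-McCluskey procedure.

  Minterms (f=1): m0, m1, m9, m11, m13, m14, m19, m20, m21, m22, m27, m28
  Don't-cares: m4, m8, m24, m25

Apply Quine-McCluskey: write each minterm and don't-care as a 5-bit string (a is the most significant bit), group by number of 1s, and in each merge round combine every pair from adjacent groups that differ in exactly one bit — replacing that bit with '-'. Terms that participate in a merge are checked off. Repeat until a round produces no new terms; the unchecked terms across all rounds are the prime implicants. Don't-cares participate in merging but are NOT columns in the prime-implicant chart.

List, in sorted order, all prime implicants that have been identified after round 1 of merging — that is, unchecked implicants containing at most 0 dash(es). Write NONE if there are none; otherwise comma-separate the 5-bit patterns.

01110

[col 0] 00000*, 00001*, 00100*, 01000*, 01001*, 01011*, 01101*, 01110, 10011*, 10100*, 10101*, 10110*, 11000*, 11001*, 11011*, 11100*
[col 1] -0100, -1000*, -1001*, -1011*, 0-000*, 0-001*, 00-00, 0000-*, 01-01, 010-1*, 0100-*, 1-011, 1-100, 101-0, 1010-, 11-00, 110-1*, 1100-*
[col 2] -10-1, -100-, 0-00-
Prime implicants: -0100, -10-1, -100-, 0-00-, 00-00, 01-01, 01110, 1-011, 1-100, 101-0, 1010-, 11-00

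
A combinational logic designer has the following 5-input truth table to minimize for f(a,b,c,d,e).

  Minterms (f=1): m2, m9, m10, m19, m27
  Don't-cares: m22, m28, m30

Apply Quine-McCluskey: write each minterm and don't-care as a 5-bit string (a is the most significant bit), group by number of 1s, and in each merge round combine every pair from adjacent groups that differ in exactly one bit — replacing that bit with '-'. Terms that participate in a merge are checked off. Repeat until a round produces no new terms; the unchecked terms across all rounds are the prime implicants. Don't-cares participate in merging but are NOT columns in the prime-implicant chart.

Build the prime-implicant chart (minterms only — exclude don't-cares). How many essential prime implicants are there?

3

Round 0: 00010✓ 01001 01010✓ 10011✓ 10110✓ 11011✓ 11100✓ 11110✓
Round 1: 0-010 1-011 1-110 111-0
PIs = {0-010, 01001, 1-011, 1-110, 111-0}
Coverage chart:
  m2: 0-010 ←essential
  m9: 01001 ←essential
  m10: 0-010 ←essential
  m19: 1-011 ←essential
  m27: 1-011 ←essential
Essential: 0-010, 01001, 1-011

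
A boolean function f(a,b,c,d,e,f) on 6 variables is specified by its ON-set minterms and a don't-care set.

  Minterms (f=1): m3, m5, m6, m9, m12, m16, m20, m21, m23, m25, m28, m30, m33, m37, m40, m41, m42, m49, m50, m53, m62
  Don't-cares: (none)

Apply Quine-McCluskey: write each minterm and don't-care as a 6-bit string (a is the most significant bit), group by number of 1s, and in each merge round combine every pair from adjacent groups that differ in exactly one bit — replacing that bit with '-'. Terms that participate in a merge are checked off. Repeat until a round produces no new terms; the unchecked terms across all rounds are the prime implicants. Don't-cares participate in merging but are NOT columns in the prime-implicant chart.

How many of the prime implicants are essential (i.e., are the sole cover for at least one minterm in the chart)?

11

size-2^0 implicants → 000011  000101(✓)  000110  001001(✓)  001100(✓)  010000(✓)  010100(✓)  010101(✓)  010111(✓)  011001(✓)  011100(✓)  011110(✓)  100001(✓)  100101(✓)  101000(✓)  101001(✓)  101010(✓)  110001(✓)  110010  110101(✓)  111110(✓)
size-2^1 implicants → -00101(✓)  -01001  -10101(✓)  -11110  0-0101(✓)  0-1001  0-1100  01-100  010-00  0101-1  01010-  0111-0  1-0001(✓)  1-0101(✓)  10-001  100-01(✓)  1010-0  10100-  110-01(✓)
size-2^2 implicants → --0101  1-0-01
Unchecked terms (primes): --0101, -01001, -11110, 0-1001, 0-1100, 000011, 000110, 01-100, 010-00, 0101-1, 01010-, 0111-0, 1-0-01, 10-001, 1010-0, 10100-, 110010
Minterm coverage:
  m3 ⊆ 000011 [E]
  m5 ⊆ --0101 [E]
  m6 ⊆ 000110 [E]
  m9 ⊆ -01001,0-1001
  m12 ⊆ 0-1100 [E]
  m16 ⊆ 010-00 [E]
  m20 ⊆ 01-100,010-00,01010-
  m21 ⊆ --0101,0101-1,01010-
  m23 ⊆ 0101-1 [E]
  m25 ⊆ 0-1001 [E]
  m28 ⊆ 0-1100,01-100,0111-0
  m30 ⊆ -11110,0111-0
  m33 ⊆ 1-0-01,10-001
  m37 ⊆ --0101,1-0-01
  m40 ⊆ 1010-0,10100-
  m41 ⊆ -01001,10-001,10100-
  m42 ⊆ 1010-0 [E]
  m49 ⊆ 1-0-01 [E]
  m50 ⊆ 110010 [E]
  m53 ⊆ --0101,1-0-01
  m62 ⊆ -11110 [E]
E = {--0101, -11110, 0-1001, 0-1100, 000011, 000110, 010-00, 0101-1, 1-0-01, 1010-0, 110010}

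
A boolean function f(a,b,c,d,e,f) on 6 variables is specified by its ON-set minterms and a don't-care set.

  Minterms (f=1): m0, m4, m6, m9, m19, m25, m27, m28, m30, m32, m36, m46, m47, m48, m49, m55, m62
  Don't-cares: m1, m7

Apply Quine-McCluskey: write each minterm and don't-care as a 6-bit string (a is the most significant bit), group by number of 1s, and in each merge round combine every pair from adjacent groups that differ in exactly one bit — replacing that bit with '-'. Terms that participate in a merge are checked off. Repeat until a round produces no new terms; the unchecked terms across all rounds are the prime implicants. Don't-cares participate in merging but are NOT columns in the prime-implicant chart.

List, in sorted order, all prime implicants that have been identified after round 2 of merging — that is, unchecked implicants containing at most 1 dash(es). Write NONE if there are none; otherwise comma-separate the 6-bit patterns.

Round 0: 000000✓ 000001✓ 000100✓ 000110✓ 000111✓ 001001✓ 010011✓ 011001✓ 011011✓ 011100✓ 011110✓ 100000✓ 100100✓ 101110✓ 101111✓ 110000✓ 110001✓ 110111 111110✓
Round 1: -00000✓ -00100✓ -11110 0-1001 00-001 000-00✓ 00000- 0001-0 00011- 01-011 0110-1 0111-0 1-0000 1-1110 100-00✓ 10111- 11000-
Round 2: -00-00
PIs = {-00-00, -11110, 0-1001, 00-001, 00000-, 0001-0, 00011-, 01-011, 0110-1, 0111-0, 1-0000, 1-1110, 10111-, 11000-, 110111}

-11110, 0-1001, 00-001, 00000-, 0001-0, 00011-, 01-011, 0110-1, 0111-0, 1-0000, 1-1110, 10111-, 11000-, 110111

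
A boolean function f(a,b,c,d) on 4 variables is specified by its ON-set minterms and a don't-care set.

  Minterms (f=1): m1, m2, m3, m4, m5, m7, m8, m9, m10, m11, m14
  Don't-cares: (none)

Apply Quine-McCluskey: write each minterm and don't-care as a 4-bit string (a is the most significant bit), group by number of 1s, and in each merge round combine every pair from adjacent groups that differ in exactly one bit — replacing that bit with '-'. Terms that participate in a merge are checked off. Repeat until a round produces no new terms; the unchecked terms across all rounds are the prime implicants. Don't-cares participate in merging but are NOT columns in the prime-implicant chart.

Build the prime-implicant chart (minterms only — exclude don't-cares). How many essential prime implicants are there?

5

size-2^0 implicants → 0001(✓)  0010(✓)  0011(✓)  0100(✓)  0101(✓)  0111(✓)  1000(✓)  1001(✓)  1010(✓)  1011(✓)  1110(✓)
size-2^1 implicants → -001(✓)  -010(✓)  -011(✓)  0-01(✓)  0-11(✓)  00-1(✓)  001-(✓)  01-1(✓)  010-  1-10  10-0(✓)  10-1(✓)  100-(✓)  101-(✓)
size-2^2 implicants → -0-1  -01-  0--1  10--
Unchecked terms (primes): -0-1, -01-, 0--1, 010-, 1-10, 10--
Minterm coverage:
  m1 ⊆ -0-1,0--1
  m2 ⊆ -01- [E]
  m3 ⊆ -0-1,-01-,0--1
  m4 ⊆ 010- [E]
  m5 ⊆ 0--1,010-
  m7 ⊆ 0--1 [E]
  m8 ⊆ 10-- [E]
  m9 ⊆ -0-1,10--
  m10 ⊆ -01-,1-10,10--
  m11 ⊆ -0-1,-01-,10--
  m14 ⊆ 1-10 [E]
E = {-01-, 0--1, 010-, 1-10, 10--}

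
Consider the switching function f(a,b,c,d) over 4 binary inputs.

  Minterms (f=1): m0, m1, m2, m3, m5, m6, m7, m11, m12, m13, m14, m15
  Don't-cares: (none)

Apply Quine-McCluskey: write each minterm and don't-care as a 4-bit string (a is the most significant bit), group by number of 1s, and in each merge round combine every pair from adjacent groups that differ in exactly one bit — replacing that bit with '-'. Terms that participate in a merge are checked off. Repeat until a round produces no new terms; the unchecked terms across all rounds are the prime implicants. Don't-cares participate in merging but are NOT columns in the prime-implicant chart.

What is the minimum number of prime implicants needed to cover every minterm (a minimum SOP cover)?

[col 0] 0000*, 0001*, 0010*, 0011*, 0101*, 0110*, 0111*, 1011*, 1100*, 1101*, 1110*, 1111*
[col 1] -011*, -101*, -110*, -111*, 0-01*, 0-10*, 0-11*, 00-0*, 00-1*, 000-*, 001-*, 01-1*, 011-*, 1-11*, 11-0*, 11-1*, 110-*, 111-*
[col 2] --11, -1-1, -11-, 0--1, 0-1-, 00--, 11--
Prime implicants: --11, -1-1, -11-, 0--1, 0-1-, 00--, 11--
PI chart (minterm → PIs covering it):
  0 | 00--  (sole → essential)
  1 | 0--1,00--
  2 | 0-1-,00--
  3 | --11,0--1,0-1-,00--
  5 | -1-1,0--1
  6 | -11-,0-1-
  7 | --11,-1-1,-11-,0--1,0-1-
  11 | --11  (sole → essential)
  12 | 11--  (sole → essential)
  13 | -1-1,11--
  14 | -11-,11--
  15 | --11,-1-1,-11-,11--
Essential prime implicants: --11, 00--, 11--
Petrick residual → -1-1, -11-
Minimum SOP uses 5 PIs: cd + bd + bc + a'b' + ab

5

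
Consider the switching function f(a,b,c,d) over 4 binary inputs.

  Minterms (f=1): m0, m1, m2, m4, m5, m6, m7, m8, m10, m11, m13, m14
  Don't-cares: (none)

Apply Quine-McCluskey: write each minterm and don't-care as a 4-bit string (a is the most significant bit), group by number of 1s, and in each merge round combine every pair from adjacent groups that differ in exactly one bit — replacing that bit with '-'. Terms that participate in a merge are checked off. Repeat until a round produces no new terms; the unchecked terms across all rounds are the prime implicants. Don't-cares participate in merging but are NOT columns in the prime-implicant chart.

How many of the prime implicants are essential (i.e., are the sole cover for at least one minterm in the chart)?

size-2^0 implicants → 0000(✓)  0001(✓)  0010(✓)  0100(✓)  0101(✓)  0110(✓)  0111(✓)  1000(✓)  1010(✓)  1011(✓)  1101(✓)  1110(✓)
size-2^1 implicants → -000(✓)  -010(✓)  -101  -110(✓)  0-00(✓)  0-01(✓)  0-10(✓)  00-0(✓)  000-(✓)  01-0(✓)  01-1(✓)  010-(✓)  011-(✓)  1-10(✓)  10-0(✓)  101-
size-2^2 implicants → --10  -0-0  0--0  0-0-  01--
Unchecked terms (primes): --10, -0-0, -101, 0--0, 0-0-, 01--, 101-
Minterm coverage:
  m0 ⊆ -0-0,0--0,0-0-
  m1 ⊆ 0-0- [E]
  m2 ⊆ --10,-0-0,0--0
  m4 ⊆ 0--0,0-0-,01--
  m5 ⊆ -101,0-0-,01--
  m6 ⊆ --10,0--0,01--
  m7 ⊆ 01-- [E]
  m8 ⊆ -0-0 [E]
  m10 ⊆ --10,-0-0,101-
  m11 ⊆ 101- [E]
  m13 ⊆ -101 [E]
  m14 ⊆ --10 [E]
E = {--10, -0-0, -101, 0-0-, 01--, 101-}

6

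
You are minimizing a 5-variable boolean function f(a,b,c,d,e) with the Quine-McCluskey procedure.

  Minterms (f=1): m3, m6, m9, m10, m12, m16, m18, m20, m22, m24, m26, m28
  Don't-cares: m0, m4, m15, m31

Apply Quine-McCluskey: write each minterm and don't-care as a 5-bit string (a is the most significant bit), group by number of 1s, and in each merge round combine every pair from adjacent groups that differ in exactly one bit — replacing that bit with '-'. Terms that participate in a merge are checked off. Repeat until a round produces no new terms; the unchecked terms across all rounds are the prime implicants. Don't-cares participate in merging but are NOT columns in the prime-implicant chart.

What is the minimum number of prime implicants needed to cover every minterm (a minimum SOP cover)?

Round 0: 00000✓ 00011 00100✓ 00110✓ 01001 01010✓ 01100✓ 01111✓ 10000✓ 10010✓ 10100✓ 10110✓ 11000✓ 11010✓ 11100✓ 11111✓
Round 1: -0000✓ -0100✓ -0110✓ -1010 -1100✓ -1111 0-100✓ 00-00✓ 001-0✓ 1-000✓ 1-010✓ 1-100✓ 10-00✓ 10-10✓ 100-0✓ 101-0✓ 11-00✓ 110-0✓
Round 2: --100 -0-00 -01-0 1--00 1-0-0 10--0
PIs = {--100, -0-00, -01-0, -1010, -1111, 00011, 01001, 1--00, 1-0-0, 10--0}
Coverage chart:
  m3: 00011 ←essential
  m6: -01-0 ←essential
  m9: 01001 ←essential
  m10: -1010 ←essential
  m12: --100 ←essential
  m16: -0-00,1--00,1-0-0,10--0
  m18: 1-0-0,10--0
  m20: --100,-0-00,-01-0,1--00,10--0
  m22: -01-0,10--0
  m24: 1--00,1-0-0
  m26: -1010,1-0-0
  m28: --100,1--00
Essential: --100, -01-0, -1010, 00011, 01001
Petrick residual → 1-0-0
Min cover (6 terms): cd'e' + b'ce' + bc'de' + a'b'c'de + a'bc'd'e + ac'e'

6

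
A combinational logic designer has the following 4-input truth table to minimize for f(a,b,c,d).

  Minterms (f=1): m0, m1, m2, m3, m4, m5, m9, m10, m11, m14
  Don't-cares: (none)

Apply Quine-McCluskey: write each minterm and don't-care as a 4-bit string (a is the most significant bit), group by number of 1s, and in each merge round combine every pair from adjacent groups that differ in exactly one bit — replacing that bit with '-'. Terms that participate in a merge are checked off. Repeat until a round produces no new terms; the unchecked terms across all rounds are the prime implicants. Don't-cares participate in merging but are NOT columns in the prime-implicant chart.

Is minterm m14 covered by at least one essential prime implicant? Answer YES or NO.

[col 0] 0000*, 0001*, 0010*, 0011*, 0100*, 0101*, 1001*, 1010*, 1011*, 1110*
[col 1] -001*, -010*, -011*, 0-00*, 0-01*, 00-0*, 00-1*, 000-*, 001-*, 010-*, 1-10, 10-1*, 101-*
[col 2] -0-1, -01-, 0-0-, 00--
Prime implicants: -0-1, -01-, 0-0-, 00--, 1-10
PI chart (minterm → PIs covering it):
  0 | 0-0-,00--
  1 | -0-1,0-0-,00--
  2 | -01-,00--
  3 | -0-1,-01-,00--
  4 | 0-0-  (sole → essential)
  5 | 0-0-  (sole → essential)
  9 | -0-1  (sole → essential)
  10 | -01-,1-10
  11 | -0-1,-01-
  14 | 1-10  (sole → essential)
Essential prime implicants: -0-1, 0-0-, 1-10

YES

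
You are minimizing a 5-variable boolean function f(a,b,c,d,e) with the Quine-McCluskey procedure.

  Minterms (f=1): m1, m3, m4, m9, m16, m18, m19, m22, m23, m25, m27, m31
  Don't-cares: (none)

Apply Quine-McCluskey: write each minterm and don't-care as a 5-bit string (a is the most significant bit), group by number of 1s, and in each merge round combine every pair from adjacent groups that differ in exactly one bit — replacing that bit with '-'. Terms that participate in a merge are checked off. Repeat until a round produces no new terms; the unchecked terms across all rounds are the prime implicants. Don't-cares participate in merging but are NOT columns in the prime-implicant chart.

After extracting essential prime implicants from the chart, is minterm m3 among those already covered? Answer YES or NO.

NO

[col 0] 00001*, 00011*, 00100, 01001*, 10000*, 10010*, 10011*, 10110*, 10111*, 11001*, 11011*, 11111*
[col 1] -0011, -1001, 0-001, 000-1, 1-011*, 1-111*, 10-10*, 10-11*, 100-0, 1001-*, 1011-*, 11-11*, 110-1
[col 2] 1--11, 10-1-
Prime implicants: -0011, -1001, 0-001, 000-1, 00100, 1--11, 10-1-, 100-0, 110-1
PI chart (minterm → PIs covering it):
  1 | 0-001,000-1
  3 | -0011,000-1
  4 | 00100  (sole → essential)
  9 | -1001,0-001
  16 | 100-0  (sole → essential)
  18 | 10-1-,100-0
  19 | -0011,1--11,10-1-
  22 | 10-1-  (sole → essential)
  23 | 1--11,10-1-
  25 | -1001,110-1
  27 | 1--11,110-1
  31 | 1--11  (sole → essential)
Essential prime implicants: 00100, 1--11, 10-1-, 100-0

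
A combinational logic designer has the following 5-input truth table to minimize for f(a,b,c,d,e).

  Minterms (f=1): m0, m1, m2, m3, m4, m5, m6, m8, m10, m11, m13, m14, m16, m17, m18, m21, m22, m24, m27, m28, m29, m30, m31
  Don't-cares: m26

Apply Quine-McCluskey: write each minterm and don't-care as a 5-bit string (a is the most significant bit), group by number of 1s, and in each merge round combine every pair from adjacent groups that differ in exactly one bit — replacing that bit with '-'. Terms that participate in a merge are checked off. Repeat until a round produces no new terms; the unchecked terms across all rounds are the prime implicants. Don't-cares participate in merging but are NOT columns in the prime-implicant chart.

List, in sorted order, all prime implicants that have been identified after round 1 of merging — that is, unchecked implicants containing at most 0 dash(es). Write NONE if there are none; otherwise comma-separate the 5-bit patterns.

NONE

Round 0: 00000✓ 00001✓ 00010✓ 00011✓ 00100✓ 00101✓ 00110✓ 01000✓ 01010✓ 01011✓ 01101✓ 01110✓ 10000✓ 10001✓ 10010✓ 10101✓ 10110✓ 11000✓ 11010✓ 11011✓ 11100✓ 11101✓ 11110✓ 11111✓
Round 1: -0000✓ -0001✓ -0010✓ -0101✓ -0110✓ -1000✓ -1010✓ -1011✓ -1101✓ -1110✓ 0-000✓ 0-010✓ 0-011✓ 0-101✓ 0-110✓ 00-00✓ 00-01✓ 00-10✓ 000-0✓ 000-1✓ 0000-✓ 0001-✓ 001-0✓ 0010-✓ 01-10✓ 010-0✓ 0101-✓ 1-000✓ 1-010✓ 1-101✓ 1-110✓ 10-01✓ 10-10✓ 100-0✓ 1000-✓ 11-00✓ 11-10✓ 11-11✓ 110-0✓ 1101-✓ 111-0✓ 111-1✓ 1110-✓ 1111-✓
Round 2: --000✓ --010✓ --101 --110✓ -0-01 -0-10✓ -00-0✓ -000- -1-10✓ -10-0✓ -101- 0--10✓ 0-0-0✓ 0-01- 00--0 00-0- 000-- 1--10✓ 1-0-0✓ 11--0 11-1- 111--
Round 3: ---10 --0-0
PIs = {---10, --0-0, --101, -0-01, -000-, -101-, 0-01-, 00--0, 00-0-, 000--, 11--0, 11-1-, 111--}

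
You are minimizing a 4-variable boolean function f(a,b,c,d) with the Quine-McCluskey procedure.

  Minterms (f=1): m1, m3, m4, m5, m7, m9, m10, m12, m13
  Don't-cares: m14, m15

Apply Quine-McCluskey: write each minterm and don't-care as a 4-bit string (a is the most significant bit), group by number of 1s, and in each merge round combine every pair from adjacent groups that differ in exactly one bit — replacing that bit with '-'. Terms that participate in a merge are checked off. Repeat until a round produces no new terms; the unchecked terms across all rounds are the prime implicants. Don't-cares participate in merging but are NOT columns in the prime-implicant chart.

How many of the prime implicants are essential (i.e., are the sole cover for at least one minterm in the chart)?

4

Round 0: 0001✓ 0011✓ 0100✓ 0101✓ 0111✓ 1001✓ 1010✓ 1100✓ 1101✓ 1110✓ 1111✓
Round 1: -001✓ -100✓ -101✓ -111✓ 0-01✓ 0-11✓ 00-1✓ 01-1✓ 010-✓ 1-01✓ 1-10 11-0✓ 11-1✓ 110-✓ 111-✓
Round 2: --01 -1-1 -10- 0--1 11--
PIs = {--01, -1-1, -10-, 0--1, 1-10, 11--}
Coverage chart:
  m1: --01,0--1
  m3: 0--1 ←essential
  m4: -10- ←essential
  m5: --01,-1-1,-10-,0--1
  m7: -1-1,0--1
  m9: --01 ←essential
  m10: 1-10 ←essential
  m12: -10-,11--
  m13: --01,-1-1,-10-,11--
Essential: --01, -10-, 0--1, 1-10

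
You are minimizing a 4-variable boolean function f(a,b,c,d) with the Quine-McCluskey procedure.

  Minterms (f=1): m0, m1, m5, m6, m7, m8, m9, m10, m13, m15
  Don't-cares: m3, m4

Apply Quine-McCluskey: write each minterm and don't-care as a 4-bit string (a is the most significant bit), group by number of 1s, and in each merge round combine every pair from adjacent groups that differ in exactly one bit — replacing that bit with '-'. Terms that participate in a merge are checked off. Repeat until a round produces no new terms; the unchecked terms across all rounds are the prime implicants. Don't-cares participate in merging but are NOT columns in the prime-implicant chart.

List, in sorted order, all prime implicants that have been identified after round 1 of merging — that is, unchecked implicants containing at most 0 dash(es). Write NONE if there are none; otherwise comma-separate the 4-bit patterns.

NONE

[col 0] 0000*, 0001*, 0011*, 0100*, 0101*, 0110*, 0111*, 1000*, 1001*, 1010*, 1101*, 1111*
[col 1] -000*, -001*, -101*, -111*, 0-00*, 0-01*, 0-11*, 00-1*, 000-*, 01-0*, 01-1*, 010-*, 011-*, 1-01*, 10-0, 100-*, 11-1*
[col 2] --01, -00-, -1-1, 0--1, 0-0-, 01--
Prime implicants: --01, -00-, -1-1, 0--1, 0-0-, 01--, 10-0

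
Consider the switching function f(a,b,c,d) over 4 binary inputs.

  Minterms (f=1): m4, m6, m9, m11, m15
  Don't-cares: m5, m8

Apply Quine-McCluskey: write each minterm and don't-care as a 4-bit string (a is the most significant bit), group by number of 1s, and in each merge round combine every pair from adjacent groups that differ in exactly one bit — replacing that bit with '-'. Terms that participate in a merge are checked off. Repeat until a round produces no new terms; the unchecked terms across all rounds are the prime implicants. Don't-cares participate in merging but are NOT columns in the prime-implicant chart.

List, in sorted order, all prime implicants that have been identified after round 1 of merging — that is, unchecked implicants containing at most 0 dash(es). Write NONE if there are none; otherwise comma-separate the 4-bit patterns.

NONE

Round 0: 0100✓ 0101✓ 0110✓ 1000✓ 1001✓ 1011✓ 1111✓
Round 1: 01-0 010- 1-11 10-1 100-
PIs = {01-0, 010-, 1-11, 10-1, 100-}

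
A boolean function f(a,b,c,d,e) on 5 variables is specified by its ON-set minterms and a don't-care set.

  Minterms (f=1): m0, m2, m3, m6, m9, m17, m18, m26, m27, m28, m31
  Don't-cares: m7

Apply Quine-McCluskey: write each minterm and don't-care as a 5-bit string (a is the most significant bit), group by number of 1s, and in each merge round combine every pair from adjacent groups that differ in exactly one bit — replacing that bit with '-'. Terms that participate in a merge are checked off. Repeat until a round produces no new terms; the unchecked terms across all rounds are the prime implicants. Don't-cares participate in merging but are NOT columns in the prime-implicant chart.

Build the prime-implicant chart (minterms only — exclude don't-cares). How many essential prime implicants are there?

6

size-2^0 implicants → 00000(✓)  00010(✓)  00011(✓)  00110(✓)  00111(✓)  01001  10001  10010(✓)  11010(✓)  11011(✓)  11100  11111(✓)
size-2^1 implicants → -0010  00-10(✓)  00-11(✓)  000-0  0001-(✓)  0011-(✓)  1-010  11-11  1101-
size-2^2 implicants → 00-1-
Unchecked terms (primes): -0010, 00-1-, 000-0, 01001, 1-010, 10001, 11-11, 1101-, 11100
Minterm coverage:
  m0 ⊆ 000-0 [E]
  m2 ⊆ -0010,00-1-,000-0
  m3 ⊆ 00-1- [E]
  m6 ⊆ 00-1- [E]
  m9 ⊆ 01001 [E]
  m17 ⊆ 10001 [E]
  m18 ⊆ -0010,1-010
  m26 ⊆ 1-010,1101-
  m27 ⊆ 11-11,1101-
  m28 ⊆ 11100 [E]
  m31 ⊆ 11-11 [E]
E = {00-1-, 000-0, 01001, 10001, 11-11, 11100}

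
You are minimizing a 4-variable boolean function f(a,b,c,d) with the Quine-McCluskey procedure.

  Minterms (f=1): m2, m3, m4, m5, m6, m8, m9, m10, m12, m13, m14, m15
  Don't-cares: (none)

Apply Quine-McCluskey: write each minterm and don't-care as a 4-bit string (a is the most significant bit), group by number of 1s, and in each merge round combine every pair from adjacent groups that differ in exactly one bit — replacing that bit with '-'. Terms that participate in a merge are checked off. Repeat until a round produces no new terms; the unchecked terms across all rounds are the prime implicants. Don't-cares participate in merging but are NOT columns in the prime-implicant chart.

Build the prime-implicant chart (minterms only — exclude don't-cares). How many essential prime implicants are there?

4

size-2^0 implicants → 0010(✓)  0011(✓)  0100(✓)  0101(✓)  0110(✓)  1000(✓)  1001(✓)  1010(✓)  1100(✓)  1101(✓)  1110(✓)  1111(✓)
size-2^1 implicants → -010(✓)  -100(✓)  -101(✓)  -110(✓)  0-10(✓)  001-  01-0(✓)  010-(✓)  1-00(✓)  1-01(✓)  1-10(✓)  10-0(✓)  100-(✓)  11-0(✓)  11-1(✓)  110-(✓)  111-(✓)
size-2^2 implicants → --10  -1-0  -10-  1--0  1-0-  11--
Unchecked terms (primes): --10, -1-0, -10-, 001-, 1--0, 1-0-, 11--
Minterm coverage:
  m2 ⊆ --10,001-
  m3 ⊆ 001- [E]
  m4 ⊆ -1-0,-10-
  m5 ⊆ -10- [E]
  m6 ⊆ --10,-1-0
  m8 ⊆ 1--0,1-0-
  m9 ⊆ 1-0- [E]
  m10 ⊆ --10,1--0
  m12 ⊆ -1-0,-10-,1--0,1-0-,11--
  m13 ⊆ -10-,1-0-,11--
  m14 ⊆ --10,-1-0,1--0,11--
  m15 ⊆ 11-- [E]
E = {-10-, 001-, 1-0-, 11--}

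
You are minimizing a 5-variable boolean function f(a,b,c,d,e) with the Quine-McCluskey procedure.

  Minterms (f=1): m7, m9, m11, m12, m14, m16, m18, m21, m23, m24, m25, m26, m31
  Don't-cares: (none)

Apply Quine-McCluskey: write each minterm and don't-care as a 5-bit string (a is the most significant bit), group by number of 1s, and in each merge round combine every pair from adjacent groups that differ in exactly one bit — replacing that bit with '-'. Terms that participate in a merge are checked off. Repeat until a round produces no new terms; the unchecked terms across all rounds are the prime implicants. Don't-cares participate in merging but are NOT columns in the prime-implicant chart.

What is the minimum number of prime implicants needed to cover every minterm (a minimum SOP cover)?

size-2^0 implicants → 00111(✓)  01001(✓)  01011(✓)  01100(✓)  01110(✓)  10000(✓)  10010(✓)  10101(✓)  10111(✓)  11000(✓)  11001(✓)  11010(✓)  11111(✓)
size-2^1 implicants → -0111  -1001  010-1  011-0  1-000(✓)  1-010(✓)  1-111  100-0(✓)  101-1  110-0(✓)  1100-
size-2^2 implicants → 1-0-0
Unchecked terms (primes): -0111, -1001, 010-1, 011-0, 1-0-0, 1-111, 101-1, 1100-
Minterm coverage:
  m7 ⊆ -0111 [E]
  m9 ⊆ -1001,010-1
  m11 ⊆ 010-1 [E]
  m12 ⊆ 011-0 [E]
  m14 ⊆ 011-0 [E]
  m16 ⊆ 1-0-0 [E]
  m18 ⊆ 1-0-0 [E]
  m21 ⊆ 101-1 [E]
  m23 ⊆ -0111,1-111,101-1
  m24 ⊆ 1-0-0,1100-
  m25 ⊆ -1001,1100-
  m26 ⊆ 1-0-0 [E]
  m31 ⊆ 1-111 [E]
E = {-0111, 010-1, 011-0, 1-0-0, 1-111, 101-1}
Petrick residual → -1001
Cover = b'cde + bc'd'e + a'bc'e + a'bce' + ac'e' + acde + ab'ce  |cover|=7

7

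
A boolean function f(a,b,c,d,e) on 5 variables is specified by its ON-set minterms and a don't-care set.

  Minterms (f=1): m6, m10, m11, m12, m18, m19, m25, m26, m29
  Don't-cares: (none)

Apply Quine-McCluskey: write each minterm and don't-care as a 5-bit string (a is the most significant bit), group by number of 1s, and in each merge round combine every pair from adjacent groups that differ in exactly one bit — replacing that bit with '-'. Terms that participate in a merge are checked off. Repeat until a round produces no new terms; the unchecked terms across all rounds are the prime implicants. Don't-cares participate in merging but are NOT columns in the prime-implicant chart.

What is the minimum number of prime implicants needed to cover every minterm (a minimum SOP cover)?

Round 0: 00110 01010✓ 01011✓ 01100 10010✓ 10011✓ 11001✓ 11010✓ 11101✓
Round 1: -1010 0101- 1-010 1001- 11-01
PIs = {-1010, 00110, 0101-, 01100, 1-010, 1001-, 11-01}
Coverage chart:
  m6: 00110 ←essential
  m10: -1010,0101-
  m11: 0101- ←essential
  m12: 01100 ←essential
  m18: 1-010,1001-
  m19: 1001- ←essential
  m25: 11-01 ←essential
  m26: -1010,1-010
  m29: 11-01 ←essential
Essential: 00110, 0101-, 01100, 1001-, 11-01
Petrick residual → -1010
Min cover (6 terms): bc'de' + a'b'cde' + a'bc'd + a'bcd'e' + ab'c'd + abd'e

6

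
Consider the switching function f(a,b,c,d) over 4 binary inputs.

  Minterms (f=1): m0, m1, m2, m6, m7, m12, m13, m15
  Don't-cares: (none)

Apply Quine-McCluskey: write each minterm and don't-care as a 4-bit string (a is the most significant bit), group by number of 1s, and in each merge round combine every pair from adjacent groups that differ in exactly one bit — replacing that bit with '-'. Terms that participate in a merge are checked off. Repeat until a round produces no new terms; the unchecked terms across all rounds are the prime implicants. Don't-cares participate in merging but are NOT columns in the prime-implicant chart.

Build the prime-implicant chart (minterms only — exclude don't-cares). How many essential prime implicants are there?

2

Round 0: 0000✓ 0001✓ 0010✓ 0110✓ 0111✓ 1100✓ 1101✓ 1111✓
Round 1: -111 0-10 00-0 000- 011- 11-1 110-
PIs = {-111, 0-10, 00-0, 000-, 011-, 11-1, 110-}
Coverage chart:
  m0: 00-0,000-
  m1: 000- ←essential
  m2: 0-10,00-0
  m6: 0-10,011-
  m7: -111,011-
  m12: 110- ←essential
  m13: 11-1,110-
  m15: -111,11-1
Essential: 000-, 110-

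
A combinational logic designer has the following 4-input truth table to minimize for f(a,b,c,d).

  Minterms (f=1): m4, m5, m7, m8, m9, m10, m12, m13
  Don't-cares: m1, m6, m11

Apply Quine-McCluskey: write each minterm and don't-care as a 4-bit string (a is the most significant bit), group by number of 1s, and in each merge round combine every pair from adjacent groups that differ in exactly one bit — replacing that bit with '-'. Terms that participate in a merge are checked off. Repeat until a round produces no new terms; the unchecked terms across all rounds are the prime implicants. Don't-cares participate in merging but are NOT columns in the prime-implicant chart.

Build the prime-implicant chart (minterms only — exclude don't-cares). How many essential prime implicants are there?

size-2^0 implicants → 0001(✓)  0100(✓)  0101(✓)  0110(✓)  0111(✓)  1000(✓)  1001(✓)  1010(✓)  1011(✓)  1100(✓)  1101(✓)
size-2^1 implicants → -001(✓)  -100(✓)  -101(✓)  0-01(✓)  01-0(✓)  01-1(✓)  010-(✓)  011-(✓)  1-00(✓)  1-01(✓)  10-0(✓)  10-1(✓)  100-(✓)  101-(✓)  110-(✓)
size-2^2 implicants → --01  -10-  01--  1-0-  10--
Unchecked terms (primes): --01, -10-, 01--, 1-0-, 10--
Minterm coverage:
  m4 ⊆ -10-,01--
  m5 ⊆ --01,-10-,01--
  m7 ⊆ 01-- [E]
  m8 ⊆ 1-0-,10--
  m9 ⊆ --01,1-0-,10--
  m10 ⊆ 10-- [E]
  m12 ⊆ -10-,1-0-
  m13 ⊆ --01,-10-,1-0-
E = {01--, 10--}

2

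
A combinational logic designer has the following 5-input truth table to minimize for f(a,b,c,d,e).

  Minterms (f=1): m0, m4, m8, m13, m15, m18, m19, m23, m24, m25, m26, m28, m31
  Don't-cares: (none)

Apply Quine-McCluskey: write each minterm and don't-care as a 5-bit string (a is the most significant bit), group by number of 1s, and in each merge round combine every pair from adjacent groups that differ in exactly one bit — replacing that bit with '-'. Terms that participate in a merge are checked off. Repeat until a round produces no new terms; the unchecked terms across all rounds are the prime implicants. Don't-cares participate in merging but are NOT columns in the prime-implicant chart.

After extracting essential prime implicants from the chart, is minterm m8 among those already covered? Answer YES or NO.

size-2^0 implicants → 00000(✓)  00100(✓)  01000(✓)  01101(✓)  01111(✓)  10010(✓)  10011(✓)  10111(✓)  11000(✓)  11001(✓)  11010(✓)  11100(✓)  11111(✓)
size-2^1 implicants → -1000  -1111  0-000  00-00  011-1  1-010  1-111  10-11  1001-  11-00  110-0  1100-
Unchecked terms (primes): -1000, -1111, 0-000, 00-00, 011-1, 1-010, 1-111, 10-11, 1001-, 11-00, 110-0, 1100-
Minterm coverage:
  m0 ⊆ 0-000,00-00
  m4 ⊆ 00-00 [E]
  m8 ⊆ -1000,0-000
  m13 ⊆ 011-1 [E]
  m15 ⊆ -1111,011-1
  m18 ⊆ 1-010,1001-
  m19 ⊆ 10-11,1001-
  m23 ⊆ 1-111,10-11
  m24 ⊆ -1000,11-00,110-0,1100-
  m25 ⊆ 1100- [E]
  m26 ⊆ 1-010,110-0
  m28 ⊆ 11-00 [E]
  m31 ⊆ -1111,1-111
E = {00-00, 011-1, 11-00, 1100-}

NO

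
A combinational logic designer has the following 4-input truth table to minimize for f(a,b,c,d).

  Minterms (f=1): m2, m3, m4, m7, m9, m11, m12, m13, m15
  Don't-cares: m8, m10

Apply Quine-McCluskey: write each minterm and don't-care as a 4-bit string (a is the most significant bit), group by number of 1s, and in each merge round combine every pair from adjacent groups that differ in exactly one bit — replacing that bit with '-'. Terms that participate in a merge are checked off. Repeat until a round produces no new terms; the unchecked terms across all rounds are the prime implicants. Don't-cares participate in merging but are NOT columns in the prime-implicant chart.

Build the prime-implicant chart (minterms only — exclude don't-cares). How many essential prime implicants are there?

3

Round 0: 0010✓ 0011✓ 0100✓ 0111✓ 1000✓ 1001✓ 1010✓ 1011✓ 1100✓ 1101✓ 1111✓
Round 1: -010✓ -011✓ -100 -111✓ 0-11✓ 001-✓ 1-00✓ 1-01✓ 1-11✓ 10-0✓ 10-1✓ 100-✓ 101-✓ 11-1✓ 110-✓
Round 2: --11 -01- 1--1 1-0- 10--
PIs = {--11, -01-, -100, 1--1, 1-0-, 10--}
Coverage chart:
  m2: -01- ←essential
  m3: --11,-01-
  m4: -100 ←essential
  m7: --11 ←essential
  m9: 1--1,1-0-,10--
  m11: --11,-01-,1--1,10--
  m12: -100,1-0-
  m13: 1--1,1-0-
  m15: --11,1--1
Essential: --11, -01-, -100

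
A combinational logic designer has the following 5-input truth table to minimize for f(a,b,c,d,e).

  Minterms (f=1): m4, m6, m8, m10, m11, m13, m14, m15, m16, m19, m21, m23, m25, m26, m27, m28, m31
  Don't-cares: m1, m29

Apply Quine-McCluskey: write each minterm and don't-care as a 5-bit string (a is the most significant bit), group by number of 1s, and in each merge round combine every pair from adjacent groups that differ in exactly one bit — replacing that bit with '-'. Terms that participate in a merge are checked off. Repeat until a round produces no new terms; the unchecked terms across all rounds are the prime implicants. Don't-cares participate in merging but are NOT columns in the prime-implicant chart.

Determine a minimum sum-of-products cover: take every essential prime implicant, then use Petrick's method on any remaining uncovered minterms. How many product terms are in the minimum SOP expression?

Round 0: 00001 00100✓ 00110✓ 01000✓ 01010✓ 01011✓ 01101✓ 01110✓ 01111✓ 10000 10011✓ 10101✓ 10111✓ 11001✓ 11010✓ 11011✓ 11100✓ 11101✓ 11111✓
Round 1: -1010✓ -1011✓ -1101✓ -1111✓ 0-110 001-0 01-10✓ 01-11✓ 010-0 0101-✓ 011-1✓ 0111-✓ 1-011✓ 1-101✓ 1-111✓ 10-11✓ 101-1✓ 11-01✓ 11-11✓ 110-1✓ 1101-✓ 111-1✓ 1110-
Round 2: -1-11 -101- -11-1 01-1- 1--11 1-1-1 11--1
PIs = {-1-11, -101-, -11-1, 0-110, 00001, 001-0, 01-1-, 010-0, 1--11, 1-1-1, 10000, 11--1, 1110-}
Coverage chart:
  m4: 001-0 ←essential
  m6: 0-110,001-0
  m8: 010-0 ←essential
  m10: -101-,01-1-,010-0
  m11: -1-11,-101-,01-1-
  m13: -11-1 ←essential
  m14: 0-110,01-1-
  m15: -1-11,-11-1,01-1-
  m16: 10000 ←essential
  m19: 1--11 ←essential
  m21: 1-1-1 ←essential
  m23: 1--11,1-1-1
  m25: 11--1 ←essential
  m26: -101- ←essential
  m27: -1-11,-101-,1--11,11--1
  m28: 1110- ←essential
  m31: -1-11,-11-1,1--11,1-1-1,11--1
Essential: -101-, -11-1, 001-0, 010-0, 1--11, 1-1-1, 10000, 11--1, 1110-
Petrick residual → 0-110
Min cover (10 terms): bc'd + bce + a'cde' + a'b'ce' + a'bc'e' + ade + ace + ab'c'd'e' + abe + abcd'

10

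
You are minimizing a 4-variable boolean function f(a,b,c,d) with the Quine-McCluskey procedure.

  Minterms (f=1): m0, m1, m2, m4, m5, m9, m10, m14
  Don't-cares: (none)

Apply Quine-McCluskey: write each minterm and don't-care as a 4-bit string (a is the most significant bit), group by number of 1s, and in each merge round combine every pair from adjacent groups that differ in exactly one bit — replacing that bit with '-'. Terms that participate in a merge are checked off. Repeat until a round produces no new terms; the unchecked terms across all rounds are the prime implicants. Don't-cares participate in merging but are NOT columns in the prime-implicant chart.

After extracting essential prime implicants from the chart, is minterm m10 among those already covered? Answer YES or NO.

YES

size-2^0 implicants → 0000(✓)  0001(✓)  0010(✓)  0100(✓)  0101(✓)  1001(✓)  1010(✓)  1110(✓)
size-2^1 implicants → -001  -010  0-00(✓)  0-01(✓)  00-0  000-(✓)  010-(✓)  1-10
size-2^2 implicants → 0-0-
Unchecked terms (primes): -001, -010, 0-0-, 00-0, 1-10
Minterm coverage:
  m0 ⊆ 0-0-,00-0
  m1 ⊆ -001,0-0-
  m2 ⊆ -010,00-0
  m4 ⊆ 0-0- [E]
  m5 ⊆ 0-0- [E]
  m9 ⊆ -001 [E]
  m10 ⊆ -010,1-10
  m14 ⊆ 1-10 [E]
E = {-001, 0-0-, 1-10}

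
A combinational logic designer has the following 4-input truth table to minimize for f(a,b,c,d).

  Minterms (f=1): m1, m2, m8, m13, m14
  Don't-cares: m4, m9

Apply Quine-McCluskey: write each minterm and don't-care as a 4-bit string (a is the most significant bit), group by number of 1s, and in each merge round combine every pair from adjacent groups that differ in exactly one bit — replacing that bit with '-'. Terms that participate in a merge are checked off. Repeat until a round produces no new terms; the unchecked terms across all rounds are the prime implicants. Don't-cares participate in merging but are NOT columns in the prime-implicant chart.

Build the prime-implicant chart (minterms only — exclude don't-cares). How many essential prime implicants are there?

[col 0] 0001*, 0010, 0100, 1000*, 1001*, 1101*, 1110
[col 1] -001, 1-01, 100-
Prime implicants: -001, 0010, 0100, 1-01, 100-, 1110
PI chart (minterm → PIs covering it):
  1 | -001  (sole → essential)
  2 | 0010  (sole → essential)
  8 | 100-  (sole → essential)
  13 | 1-01  (sole → essential)
  14 | 1110  (sole → essential)
Essential prime implicants: -001, 0010, 1-01, 100-, 1110

5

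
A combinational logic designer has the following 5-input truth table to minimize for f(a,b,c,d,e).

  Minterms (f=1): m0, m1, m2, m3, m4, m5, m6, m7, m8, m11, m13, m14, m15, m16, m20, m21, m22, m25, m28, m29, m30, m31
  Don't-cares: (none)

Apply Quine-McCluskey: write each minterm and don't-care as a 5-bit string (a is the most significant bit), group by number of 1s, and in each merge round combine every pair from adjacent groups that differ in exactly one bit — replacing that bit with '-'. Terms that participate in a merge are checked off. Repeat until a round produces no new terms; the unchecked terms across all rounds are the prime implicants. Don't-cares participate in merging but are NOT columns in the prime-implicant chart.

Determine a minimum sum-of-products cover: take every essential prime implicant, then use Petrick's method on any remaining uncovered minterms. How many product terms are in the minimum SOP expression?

8

Round 0: 00000✓ 00001✓ 00010✓ 00011✓ 00100✓ 00101✓ 00110✓ 00111✓ 01000✓ 01011✓ 01101✓ 01110✓ 01111✓ 10000✓ 10100✓ 10101✓ 10110✓ 11001✓ 11100✓ 11101✓ 11110✓ 11111✓
Round 1: -0000✓ -0100✓ -0101✓ -0110✓ -1101✓ -1110✓ -1111✓ 0-000 0-011✓ 0-101✓ 0-110✓ 0-111✓ 00-00✓ 00-01✓ 00-10✓ 00-11✓ 000-0✓ 000-1✓ 0000-✓ 0001-✓ 001-0✓ 001-1✓ 0010-✓ 0011-✓ 01-11✓ 011-1✓ 0111-✓ 1-100✓ 1-101✓ 1-110✓ 10-00✓ 101-0✓ 1010-✓ 11-01 111-0✓ 111-1✓ 1110-✓ 1111-✓
Round 2: --101 --110 -0-00 -01-0 -010- -11-1 -111- 0--11 0-1-1 0-11- 00--0✓ 00--1✓ 00-0-✓ 00-1-✓ 000--✓ 001--✓ 1-1-0 1-10- 111--
Round 3: 00---
PIs = {--101, --110, -0-00, -01-0, -010-, -11-1, -111-, 0--11, 0-000, 0-1-1, 0-11-, 00---, 1-1-0, 1-10-, 11-01, 111--}
Coverage chart:
  m0: -0-00,0-000,00---
  m1: 00--- ←essential
  m2: 00--- ←essential
  m3: 0--11,00---
  m4: -0-00,-01-0,-010-,00---
  m5: --101,-010-,0-1-1,00---
  m6: --110,-01-0,0-11-,00---
  m7: 0--11,0-1-1,0-11-,00---
  m8: 0-000 ←essential
  m11: 0--11 ←essential
  m13: --101,-11-1,0-1-1
  m14: --110,-111-,0-11-
  m15: -11-1,-111-,0--11,0-1-1,0-11-
  m16: -0-00 ←essential
  m20: -0-00,-01-0,-010-,1-1-0,1-10-
  m21: --101,-010-,1-10-
  m22: --110,-01-0,1-1-0
  m25: 11-01 ←essential
  m28: 1-1-0,1-10-,111--
  m29: --101,-11-1,1-10-,11-01,111--
  m30: --110,-111-,1-1-0,111--
  m31: -11-1,-111-,111--
Essential: -0-00, 0--11, 0-000, 00---, 11-01
Petrick residual → --101, --110, 111--
Min cover (8 terms): cd'e + cde' + b'd'e' + a'de + a'c'd'e' + a'b' + abd'e + abc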